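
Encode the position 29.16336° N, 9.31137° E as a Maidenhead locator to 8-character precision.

Shift to the Maidenhead origin (180°W, 90°S): lon 189.31137, lat 119.16336.
Field: 189.31137/20 → 9 → J, 119.16336/10 → 11 → L; chars JL.
Square: 9.31137/2 → 4, 9.16336/1 → 9; chars 49.
Subsquare: 1.31137/0.0833333 → 15 → p, 0.16336/0.0416667 → 3 → d; chars pd.
Extended square: 0.06137/0.00833333 → 7, 0.03836/0.00416667 → 9; chars 79.

JL49pd79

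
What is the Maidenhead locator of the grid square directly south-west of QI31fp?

Longitude subsquare f = 5; −1 → 4 = e.
Latitude subsquare p = 15; −1 → 14 = o.

QI31eo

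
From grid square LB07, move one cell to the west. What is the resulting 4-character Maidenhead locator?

Longitude square 0; −1 → -1, wraps to 9, carry into field.
Longitude field L = 11; −1 → 10 = K.
The latitude characters are unchanged.

KB97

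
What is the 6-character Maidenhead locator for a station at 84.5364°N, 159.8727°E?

QR94wm

Add 180° to longitude and 90° to latitude: 339.8727, 174.5364.
Field: lon ⌊339.8727/20⌋ = 16 → Q; lat ⌊174.5364/10⌋ = 17 → R.
Square: lon ⌊19.8727/2⌋ = 9; lat ⌊4.5364/1⌋ = 4.
Subsquare: lon ⌊1.8727/0.0833333⌋ = 22 → w; lat ⌊0.5364/0.0416667⌋ = 12 → m.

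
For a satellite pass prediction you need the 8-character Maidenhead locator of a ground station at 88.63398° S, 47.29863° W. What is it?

GA61ii47

Offset from 180°W / 90°S: lon 132.70137°, lat 1.36602°.
Field (20°×10°, letters A–R): 132.70137/20 → 6 → G, 1.36602/10 → 0 → A; chars GA.
Square (2°×1°, digits 0–9): 12.70137/2 → 6, 1.36602/1 → 1; chars 61.
Subsquare (5′×2.5′, letters a–x): 0.70137/0.0833333 → 8 → i, 0.36602/0.0416667 → 8 → i; chars ii.
Extended square (30″×15″, digits 0–9): 0.03470/0.00833333 → 4, 0.03269/0.00416667 → 7; chars 47.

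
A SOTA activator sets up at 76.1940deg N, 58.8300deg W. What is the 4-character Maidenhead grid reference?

GQ06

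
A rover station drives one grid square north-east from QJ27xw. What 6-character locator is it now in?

Longitude subsquare x = 23; +1 → 24, wraps to 0 = a, carry into square.
Longitude square 2; +1 → 3.
Latitude subsquare w = 22; +1 → 23 = x.

QJ37ax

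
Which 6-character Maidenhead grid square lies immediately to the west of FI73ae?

Longitude subsquare a = 0; −1 → -1, wraps to 23 = x, carry into square.
Longitude square 7; −1 → 6.
The latitude characters are unchanged.

FI63xe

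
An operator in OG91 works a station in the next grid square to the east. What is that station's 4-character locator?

PG01

Longitude square 9; +1 → 10, wraps to 0, carry into field.
Longitude field O = 14; +1 → 15 = P.
The latitude characters are unchanged.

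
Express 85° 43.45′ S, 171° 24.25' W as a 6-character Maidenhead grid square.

Add 180° to longitude and 90° to latitude: 8.5958, 4.2758.
Field: lon ⌊8.5958/20⌋ = 0 → A; lat ⌊4.2758/10⌋ = 0 → A.
Square: lon ⌊8.5958/2⌋ = 4; lat ⌊4.2758/1⌋ = 4.
Subsquare: lon ⌊0.5958/0.0833333⌋ = 7 → h; lat ⌊0.2758/0.0416667⌋ = 6 → g.

AA44hg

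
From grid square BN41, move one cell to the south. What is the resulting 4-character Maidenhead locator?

BN40

Latitude square 1; −1 → 0.
The longitude characters are unchanged.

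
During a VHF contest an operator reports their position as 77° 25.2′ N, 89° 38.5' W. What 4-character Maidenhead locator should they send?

EQ57

Offset from 180°W / 90°S: lon 90.36°, lat 167.42°.
Field (20°×10°, letters A–R): lon ⌊90.36/20⌋ = 4 → E; lat ⌊167.42/10⌋ = 16 → Q.
Square (2°×1°, digits 0–9): lon ⌊10.36/2⌋ = 5; lat ⌊7.42/1⌋ = 7.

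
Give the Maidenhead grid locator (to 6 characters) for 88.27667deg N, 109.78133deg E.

Shift to the Maidenhead origin (180°W, 90°S): lon 289.7813, lat 178.2767.
Field: lon ⌊289.7813/20⌋ = 14 → O; lat ⌊178.2767/10⌋ = 17 → R.
Square: lon ⌊9.7813/2⌋ = 4; lat ⌊8.2767/1⌋ = 8.
Subsquare: lon ⌊1.7813/0.0833333⌋ = 21 → v; lat ⌊0.2767/0.0416667⌋ = 6 → g.

OR48vg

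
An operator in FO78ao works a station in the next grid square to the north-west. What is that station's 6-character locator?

FO68xp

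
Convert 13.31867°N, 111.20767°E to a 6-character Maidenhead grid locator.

OK53oh

Add 180° to longitude and 90° to latitude: 291.2077, 103.3187.
Field (20°×10°, letters A–R): 291.2077/20 → 14 → O, 103.3187/10 → 10 → K; chars OK.
Square (2°×1°, digits 0–9): 11.2077/2 → 5, 3.3187/1 → 3; chars 53.
Subsquare (5′×2.5′, letters a–x): 1.2077/0.0833333 → 14 → o, 0.3187/0.0416667 → 7 → h; chars oh.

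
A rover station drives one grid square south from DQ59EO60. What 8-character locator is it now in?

DQ59en69

Latitude extended square 0; −1 → -1, wraps to 9, carry into subsquare.
Latitude subsquare o = 14; −1 → 13 = n.
The longitude characters are unchanged.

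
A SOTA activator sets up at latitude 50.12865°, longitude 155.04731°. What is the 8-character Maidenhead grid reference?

QO70md50

Shift to the Maidenhead origin (180°W, 90°S): lon 335.04731, lat 140.12865.
Field: 335.04731/20 → 16 → Q, 140.12865/10 → 14 → O; chars QO.
Square: 15.04731/2 → 7, 0.12865/1 → 0; chars 70.
Subsquare: 1.04731/0.0833333 → 12 → m, 0.12865/0.0416667 → 3 → d; chars md.
Extended square: 0.04731/0.00833333 → 5, 0.00365/0.00416667 → 0; chars 50.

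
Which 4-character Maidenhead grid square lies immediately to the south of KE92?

KE91

Latitude square 2; −1 → 1.
The longitude characters are unchanged.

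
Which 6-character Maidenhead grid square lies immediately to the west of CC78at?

CC68xt

Longitude subsquare a = 0; −1 → -1, wraps to 23 = x, carry into square.
Longitude square 7; −1 → 6.
The latitude characters are unchanged.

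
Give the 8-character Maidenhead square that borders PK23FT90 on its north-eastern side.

PK23gt01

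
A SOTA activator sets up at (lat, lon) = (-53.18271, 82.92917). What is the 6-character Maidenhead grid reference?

ND16lt

Add 180° to longitude and 90° to latitude: 262.9292, 36.8173.
Field (20°×10°, letters A–R): lon ⌊262.9292/20⌋ = 13 → N; lat ⌊36.8173/10⌋ = 3 → D.
Square (2°×1°, digits 0–9): lon ⌊2.9292/2⌋ = 1; lat ⌊6.8173/1⌋ = 6.
Subsquare (5′×2.5′, letters a–x): lon ⌊0.9292/0.0833333⌋ = 11 → l; lat ⌊0.8173/0.0416667⌋ = 19 → t.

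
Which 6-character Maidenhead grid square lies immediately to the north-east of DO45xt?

DO55au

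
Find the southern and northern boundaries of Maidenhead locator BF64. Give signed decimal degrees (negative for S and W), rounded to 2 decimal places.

-36.00, -35.00

Field B=1, F=5: +1·20° lon, +5·10° lat → SW at lon -160°, lat -40°.
Square 6, 4: +6·2° lon, +4·1° lat → SW at lon -148°, lat -36°.
Cell spans 2° lon × 1° lat.
south -36.00, north -35.00.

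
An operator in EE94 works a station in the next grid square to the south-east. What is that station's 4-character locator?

FE03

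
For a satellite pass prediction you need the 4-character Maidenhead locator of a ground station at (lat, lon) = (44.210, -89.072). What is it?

Add 180° to longitude and 90° to latitude: 90.93, 134.21.
Field: 90.93/20 → 4 → E, 134.21/10 → 13 → N; chars EN.
Square: 10.93/2 → 5, 4.21/1 → 4; chars 54.

EN54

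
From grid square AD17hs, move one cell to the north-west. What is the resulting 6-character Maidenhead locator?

AD17gt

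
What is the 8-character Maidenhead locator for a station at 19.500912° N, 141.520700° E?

QK09sm20

Shift to the Maidenhead origin (180°W, 90°S): lon 321.52070, lat 109.50091.
Field: lon ⌊321.52070/20⌋ = 16 → Q; lat ⌊109.50091/10⌋ = 10 → K.
Square: lon ⌊1.52070/2⌋ = 0; lat ⌊9.50091/1⌋ = 9.
Subsquare: lon ⌊1.52070/0.0833333⌋ = 18 → s; lat ⌊0.50091/0.0416667⌋ = 12 → m.
Extended square: lon ⌊0.02070/0.00833333⌋ = 2; lat ⌊0.00091/0.00416667⌋ = 0.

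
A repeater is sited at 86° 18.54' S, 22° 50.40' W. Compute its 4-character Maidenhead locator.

HA83

Shift to the Maidenhead origin (180°W, 90°S): lon 157.16, lat 3.69.
Field: 157.16/20 → 7 → H, 3.69/10 → 0 → A; chars HA.
Square: 17.16/2 → 8, 3.69/1 → 3; chars 83.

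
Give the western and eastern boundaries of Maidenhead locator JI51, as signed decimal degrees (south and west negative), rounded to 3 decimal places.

Field J=9, I=8: +9·20° lon, +8·10° lat → SW at lon 0°, lat -10°.
Square 5, 1: +5·2° lon, +1·1° lat → SW at lon 10°, lat -9°.
Cell spans 2° lon × 1° lat.
west 10.000, east 12.000.

10.000, 12.000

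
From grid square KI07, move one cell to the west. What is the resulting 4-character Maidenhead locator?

Longitude square 0; −1 → -1, wraps to 9, carry into field.
Longitude field K = 10; −1 → 9 = J.
The latitude characters are unchanged.

JI97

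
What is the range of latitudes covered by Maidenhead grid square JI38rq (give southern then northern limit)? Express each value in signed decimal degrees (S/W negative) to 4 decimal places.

-1.3333, -1.2917

Field J=9, I=8: +9·20° lon, +8·10° lat → SW at lon 0°, lat -10°.
Square 3, 8: +3·2° lon, +8·1° lat → SW at lon 6°, lat -2°.
Subsquare r=17, q=16: +17·0.0833333° lon, +16·0.0416667° lat → SW at lon 7.41667°, lat -1.33333°.
Cell spans 0.0833333° lon × 0.0416667° lat.
south -1.3333, north -1.2917.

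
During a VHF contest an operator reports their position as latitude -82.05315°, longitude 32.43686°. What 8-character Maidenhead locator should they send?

KA67fw27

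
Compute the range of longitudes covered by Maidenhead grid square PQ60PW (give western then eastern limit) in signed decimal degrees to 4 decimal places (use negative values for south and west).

Field P=15, Q=16: +15·20° lon, +16·10° lat → SW at lon 120°, lat 70°.
Square 6, 0: +6·2° lon, +0·1° lat → SW at lon 132°, lat 70°.
Subsquare p=15, w=22: +15·0.0833333° lon, +22·0.0416667° lat → SW at lon 133.25°, lat 70.9167°.
Cell spans 0.0833333° lon × 0.0416667° lat.
west 133.2500, east 133.3333.

133.2500, 133.3333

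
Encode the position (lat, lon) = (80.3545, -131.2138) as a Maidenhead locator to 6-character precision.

Offset from 180°W / 90°S: lon 48.7862°, lat 170.3545°.
Field: lon ⌊48.7862/20⌋ = 2 → C; lat ⌊170.3545/10⌋ = 17 → R.
Square: lon ⌊8.7862/2⌋ = 4; lat ⌊0.3545/1⌋ = 0.
Subsquare: lon ⌊0.7862/0.0833333⌋ = 9 → j; lat ⌊0.3545/0.0416667⌋ = 8 → i.

CR40ji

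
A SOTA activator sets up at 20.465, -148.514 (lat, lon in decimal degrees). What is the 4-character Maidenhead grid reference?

BL50

Add 180° to longitude and 90° to latitude: 31.49, 110.47.
Field: lon ⌊31.49/20⌋ = 1 → B; lat ⌊110.47/10⌋ = 11 → L.
Square: lon ⌊11.49/2⌋ = 5; lat ⌊0.47/1⌋ = 0.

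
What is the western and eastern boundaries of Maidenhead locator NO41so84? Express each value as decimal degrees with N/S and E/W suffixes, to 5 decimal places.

89.56667° E, 89.57500° E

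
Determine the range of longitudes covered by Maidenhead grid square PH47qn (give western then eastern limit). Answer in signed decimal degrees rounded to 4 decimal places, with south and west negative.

129.3333, 129.4167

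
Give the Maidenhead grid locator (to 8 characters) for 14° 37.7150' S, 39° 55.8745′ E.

Shift to the Maidenhead origin (180°W, 90°S): lon 219.93124, lat 75.37142.
Field (20°×10°, letters A–R): lon ⌊219.93124/20⌋ = 10 → K; lat ⌊75.37142/10⌋ = 7 → H.
Square (2°×1°, digits 0–9): lon ⌊19.93124/2⌋ = 9; lat ⌊5.37142/1⌋ = 5.
Subsquare (5′×2.5′, letters a–x): lon ⌊1.93124/0.0833333⌋ = 23 → x; lat ⌊0.37142/0.0416667⌋ = 8 → i.
Extended square (30″×15″, digits 0–9): lon ⌊0.01457/0.00833333⌋ = 1; lat ⌊0.03808/0.00416667⌋ = 9.

KH95xi19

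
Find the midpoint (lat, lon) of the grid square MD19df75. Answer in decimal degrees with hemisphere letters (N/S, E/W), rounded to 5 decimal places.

Field M=12, D=3: +12·20° lon, +3·10° lat → SW at lon 60°, lat -60°.
Square 1, 9: +1·2° lon, +9·1° lat → SW at lon 62°, lat -51°.
Subsquare d=3, f=5: +3·0.0833333° lon, +5·0.0416667° lat → SW at lon 62.25°, lat -50.7917°.
Extended square 7, 5: +7·0.00833333° lon, +5·0.00416667° lat → SW at lon 62.3083°, lat -50.7708°.
Cell spans 0.00833333° lon × 0.00416667° lat. Centre is SW corner plus half of each.
latitude 50.76875° S, longitude 62.31250° E.

50.76875° S, 62.31250° E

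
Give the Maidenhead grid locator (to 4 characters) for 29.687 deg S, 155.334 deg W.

BG20

Shift to the Maidenhead origin (180°W, 90°S): lon 24.67, lat 60.31.
Field: 24.67/20 → 1 → B, 60.31/10 → 6 → G; chars BG.
Square: 4.67/2 → 2, 0.31/1 → 0; chars 20.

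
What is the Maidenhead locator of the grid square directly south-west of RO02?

QO91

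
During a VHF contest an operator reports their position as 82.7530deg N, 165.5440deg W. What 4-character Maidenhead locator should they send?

AR72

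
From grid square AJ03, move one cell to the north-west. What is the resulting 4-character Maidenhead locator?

RJ94

Longitude square 0; −1 → -1, wraps to 9, carry into field.
Longitude field A = 0; −1 → -1, wraps to 17 = R, wrapping around the antimeridian.
Latitude square 3; +1 → 4.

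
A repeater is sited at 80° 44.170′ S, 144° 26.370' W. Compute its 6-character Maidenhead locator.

Offset from 180°W / 90°S: lon 35.5605°, lat 9.2638°.
Field: 35.5605/20 → 1 → B, 9.2638/10 → 0 → A; chars BA.
Square: 15.5605/2 → 7, 9.2638/1 → 9; chars 79.
Subsquare: 1.5605/0.0833333 → 18 → s, 0.2638/0.0416667 → 6 → g; chars sg.

BA79sg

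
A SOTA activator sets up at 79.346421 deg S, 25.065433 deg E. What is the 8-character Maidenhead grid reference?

KB20mp76

Shift to the Maidenhead origin (180°W, 90°S): lon 205.06543, lat 10.65358.
Field: lon ⌊205.06543/20⌋ = 10 → K; lat ⌊10.65358/10⌋ = 1 → B.
Square: lon ⌊5.06543/2⌋ = 2; lat ⌊0.65358/1⌋ = 0.
Subsquare: lon ⌊1.06543/0.0833333⌋ = 12 → m; lat ⌊0.65358/0.0416667⌋ = 15 → p.
Extended square: lon ⌊0.06543/0.00833333⌋ = 7; lat ⌊0.02858/0.00416667⌋ = 6.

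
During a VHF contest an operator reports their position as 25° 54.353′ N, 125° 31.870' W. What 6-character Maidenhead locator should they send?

Add 180° to longitude and 90° to latitude: 54.4688, 115.9059.
Field: 54.4688/20 → 2 → C, 115.9059/10 → 11 → L; chars CL.
Square: 14.4688/2 → 7, 5.9059/1 → 5; chars 75.
Subsquare: 0.4688/0.0833333 → 5 → f, 0.9059/0.0416667 → 21 → v; chars fv.

CL75fv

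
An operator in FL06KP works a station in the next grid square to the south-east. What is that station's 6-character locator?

Longitude subsquare k = 10; +1 → 11 = l.
Latitude subsquare p = 15; −1 → 14 = o.

FL06lo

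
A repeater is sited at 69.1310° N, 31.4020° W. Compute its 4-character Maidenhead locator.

HP49

Shift to the Maidenhead origin (180°W, 90°S): lon 148.60, lat 159.13.
Field: 148.60/20 → 7 → H, 159.13/10 → 15 → P; chars HP.
Square: 8.60/2 → 4, 9.13/1 → 9; chars 49.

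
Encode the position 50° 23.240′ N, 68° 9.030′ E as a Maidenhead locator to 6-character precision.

Shift to the Maidenhead origin (180°W, 90°S): lon 248.1505, lat 140.3873.
Field (20°×10°, letters A–R): lon ⌊248.1505/20⌋ = 12 → M; lat ⌊140.3873/10⌋ = 14 → O.
Square (2°×1°, digits 0–9): lon ⌊8.1505/2⌋ = 4; lat ⌊0.3873/1⌋ = 0.
Subsquare (5′×2.5′, letters a–x): lon ⌊0.1505/0.0833333⌋ = 1 → b; lat ⌊0.3873/0.0416667⌋ = 9 → j.

MO40bj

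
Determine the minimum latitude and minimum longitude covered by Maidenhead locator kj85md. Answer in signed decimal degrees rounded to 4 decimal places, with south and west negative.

Field K=10, J=9: +10·20° lon, +9·10° lat → SW at lon 20°, lat 0°.
Square 8, 5: +8·2° lon, +5·1° lat → SW at lon 36°, lat 5°.
Subsquare m=12, d=3: +12·0.0833333° lon, +3·0.0416667° lat → SW at lon 37°, lat 5.125°.
latitude 5.1250, longitude 37.0000.

5.1250, 37.0000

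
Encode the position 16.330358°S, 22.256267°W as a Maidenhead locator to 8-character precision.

Add 180° to longitude and 90° to latitude: 157.74373, 73.66964.
Field (20°×10°, letters A–R): 157.74373/20 → 7 → H, 73.66964/10 → 7 → H; chars HH.
Square (2°×1°, digits 0–9): 17.74373/2 → 8, 3.66964/1 → 3; chars 83.
Subsquare (5′×2.5′, letters a–x): 1.74373/0.0833333 → 20 → u, 0.66964/0.0416667 → 16 → q; chars uq.
Extended square (30″×15″, digits 0–9): 0.07707/0.00833333 → 9, 0.00298/0.00416667 → 0; chars 90.

HH83uq90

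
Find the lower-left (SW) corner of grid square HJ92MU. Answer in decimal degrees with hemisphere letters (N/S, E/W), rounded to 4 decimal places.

2.8333° N, 21.0000° W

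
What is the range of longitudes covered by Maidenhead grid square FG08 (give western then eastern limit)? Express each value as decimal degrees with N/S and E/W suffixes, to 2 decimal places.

80.00° W, 78.00° W

Field F=5, G=6: +5·20° lon, +6·10° lat → SW at lon -80°, lat -30°.
Square 0, 8: +0·2° lon, +8·1° lat → SW at lon -80°, lat -22°.
Cell spans 2° lon × 1° lat.
west 80.00° W, east 78.00° W.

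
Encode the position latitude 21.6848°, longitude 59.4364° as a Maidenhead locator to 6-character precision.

LL91rq

Shift to the Maidenhead origin (180°W, 90°S): lon 239.4364, lat 111.6848.
Field: 239.4364/20 → 11 → L, 111.6848/10 → 11 → L; chars LL.
Square: 19.4364/2 → 9, 1.6848/1 → 1; chars 91.
Subsquare: 1.4364/0.0833333 → 17 → r, 0.6848/0.0416667 → 16 → q; chars rq.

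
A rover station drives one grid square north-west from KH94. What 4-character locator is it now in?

KH85

Longitude square 9; −1 → 8.
Latitude square 4; +1 → 5.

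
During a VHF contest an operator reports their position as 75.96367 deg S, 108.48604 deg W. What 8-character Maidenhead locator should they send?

Shift to the Maidenhead origin (180°W, 90°S): lon 71.51396, lat 14.03633.
Field: 71.51396/20 → 3 → D, 14.03633/10 → 1 → B; chars DB.
Square: 11.51396/2 → 5, 4.03633/1 → 4; chars 54.
Subsquare: 1.51396/0.0833333 → 18 → s, 0.03633/0.0416667 → 0 → a; chars sa.
Extended square: 0.01396/0.00833333 → 1, 0.03633/0.00416667 → 8; chars 18.

DB54sa18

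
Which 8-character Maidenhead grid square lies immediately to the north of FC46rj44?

Latitude extended square 4; +1 → 5.
The longitude characters are unchanged.

FC46rj45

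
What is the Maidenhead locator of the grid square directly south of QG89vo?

QG89vn

Latitude subsquare o = 14; −1 → 13 = n.
The longitude characters are unchanged.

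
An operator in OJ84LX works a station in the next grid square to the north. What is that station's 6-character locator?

OJ85la

Latitude subsquare x = 23; +1 → 24, wraps to 0 = a, carry into square.
Latitude square 4; +1 → 5.
The longitude characters are unchanged.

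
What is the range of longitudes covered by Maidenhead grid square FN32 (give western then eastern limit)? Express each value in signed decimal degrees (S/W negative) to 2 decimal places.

Field F=5, N=13: +5·20° lon, +13·10° lat → SW at lon -80°, lat 40°.
Square 3, 2: +3·2° lon, +2·1° lat → SW at lon -74°, lat 42°.
Cell spans 2° lon × 1° lat.
west -74.00, east -72.00.

-74.00, -72.00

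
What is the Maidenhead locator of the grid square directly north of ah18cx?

AH19ca

Latitude subsquare x = 23; +1 → 24, wraps to 0 = a, carry into square.
Latitude square 8; +1 → 9.
The longitude characters are unchanged.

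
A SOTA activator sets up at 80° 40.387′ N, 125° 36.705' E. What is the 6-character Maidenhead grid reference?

PR20tq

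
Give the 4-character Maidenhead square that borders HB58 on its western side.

HB48

Longitude square 5; −1 → 4.
The latitude characters are unchanged.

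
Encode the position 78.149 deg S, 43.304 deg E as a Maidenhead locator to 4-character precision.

LB11

Shift to the Maidenhead origin (180°W, 90°S): lon 223.30, lat 11.85.
Field: lon ⌊223.30/20⌋ = 11 → L; lat ⌊11.85/10⌋ = 1 → B.
Square: lon ⌊3.30/2⌋ = 1; lat ⌊1.85/1⌋ = 1.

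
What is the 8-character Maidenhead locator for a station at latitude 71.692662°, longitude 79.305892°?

Add 180° to longitude and 90° to latitude: 259.30589, 161.69266.
Field: 259.30589/20 → 12 → M, 161.69266/10 → 16 → Q; chars MQ.
Square: 19.30589/2 → 9, 1.69266/1 → 1; chars 91.
Subsquare: 1.30589/0.0833333 → 15 → p, 0.69266/0.0416667 → 16 → q; chars pq.
Extended square: 0.05589/0.00833333 → 6, 0.02600/0.00416667 → 6; chars 66.

MQ91pq66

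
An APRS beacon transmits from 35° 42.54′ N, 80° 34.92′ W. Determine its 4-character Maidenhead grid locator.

EM95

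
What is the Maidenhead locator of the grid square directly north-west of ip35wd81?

IP35wd72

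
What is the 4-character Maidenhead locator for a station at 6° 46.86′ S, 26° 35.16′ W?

HI63

Shift to the Maidenhead origin (180°W, 90°S): lon 153.41, lat 83.22.
Field (20°×10°, letters A–R): lon ⌊153.41/20⌋ = 7 → H; lat ⌊83.22/10⌋ = 8 → I.
Square (2°×1°, digits 0–9): lon ⌊13.41/2⌋ = 6; lat ⌊3.22/1⌋ = 3.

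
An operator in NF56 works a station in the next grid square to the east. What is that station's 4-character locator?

Longitude square 5; +1 → 6.
The latitude characters are unchanged.

NF66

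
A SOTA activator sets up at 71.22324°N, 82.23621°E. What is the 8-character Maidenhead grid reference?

NQ11cf83

Shift to the Maidenhead origin (180°W, 90°S): lon 262.23621, lat 161.22324.
Field: lon ⌊262.23621/20⌋ = 13 → N; lat ⌊161.22324/10⌋ = 16 → Q.
Square: lon ⌊2.23621/2⌋ = 1; lat ⌊1.22324/1⌋ = 1.
Subsquare: lon ⌊0.23621/0.0833333⌋ = 2 → c; lat ⌊0.22324/0.0416667⌋ = 5 → f.
Extended square: lon ⌊0.06954/0.00833333⌋ = 8; lat ⌊0.01491/0.00416667⌋ = 3.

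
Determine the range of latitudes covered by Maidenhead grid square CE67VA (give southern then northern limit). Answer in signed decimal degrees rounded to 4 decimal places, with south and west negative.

-43.0000, -42.9583

Field C=2, E=4: +2·20° lon, +4·10° lat → SW at lon -140°, lat -50°.
Square 6, 7: +6·2° lon, +7·1° lat → SW at lon -128°, lat -43°.
Subsquare v=21, a=0: +21·0.0833333° lon, +0·0.0416667° lat → SW at lon -126.25°, lat -43°.
Cell spans 0.0833333° lon × 0.0416667° lat.
south -43.0000, north -42.9583.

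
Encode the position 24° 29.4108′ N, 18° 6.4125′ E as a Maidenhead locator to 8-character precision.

JL94bl27

Shift to the Maidenhead origin (180°W, 90°S): lon 198.10688, lat 114.49018.
Field (20°×10°, letters A–R): 198.10688/20 → 9 → J, 114.49018/10 → 11 → L; chars JL.
Square (2°×1°, digits 0–9): 18.10688/2 → 9, 4.49018/1 → 4; chars 94.
Subsquare (5′×2.5′, letters a–x): 0.10688/0.0833333 → 1 → b, 0.49018/0.0416667 → 11 → l; chars bl.
Extended square (30″×15″, digits 0–9): 0.02354/0.00833333 → 2, 0.03185/0.00416667 → 7; chars 27.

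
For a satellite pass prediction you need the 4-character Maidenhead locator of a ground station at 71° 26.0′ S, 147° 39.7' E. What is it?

QB38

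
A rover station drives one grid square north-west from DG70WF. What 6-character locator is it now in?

DG70vg

Longitude subsquare w = 22; −1 → 21 = v.
Latitude subsquare f = 5; +1 → 6 = g.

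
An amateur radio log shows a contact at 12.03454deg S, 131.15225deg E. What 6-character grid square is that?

PH57nx

Add 180° to longitude and 90° to latitude: 311.1522, 77.9655.
Field (20°×10°, letters A–R): 311.1522/20 → 15 → P, 77.9655/10 → 7 → H; chars PH.
Square (2°×1°, digits 0–9): 11.1522/2 → 5, 7.9655/1 → 7; chars 57.
Subsquare (5′×2.5′, letters a–x): 1.1522/0.0833333 → 13 → n, 0.9655/0.0416667 → 23 → x; chars nx.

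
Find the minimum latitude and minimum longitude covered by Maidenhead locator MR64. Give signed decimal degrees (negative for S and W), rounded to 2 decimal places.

Field M=12, R=17: +12·20° lon, +17·10° lat → SW at lon 60°, lat 80°.
Square 6, 4: +6·2° lon, +4·1° lat → SW at lon 72°, lat 84°.
latitude 84.00, longitude 72.00.

84.00, 72.00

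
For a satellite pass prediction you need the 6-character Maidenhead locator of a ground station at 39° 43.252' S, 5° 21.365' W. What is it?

Offset from 180°W / 90°S: lon 174.6439°, lat 50.2791°.
Field: 174.6439/20 → 8 → I, 50.2791/10 → 5 → F; chars IF.
Square: 14.6439/2 → 7, 0.2791/1 → 0; chars 70.
Subsquare: 0.6439/0.0833333 → 7 → h, 0.2791/0.0416667 → 6 → g; chars hg.

IF70hg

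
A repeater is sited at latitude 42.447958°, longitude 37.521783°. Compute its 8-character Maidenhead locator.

Offset from 180°W / 90°S: lon 217.52178°, lat 132.44796°.
Field: 217.52178/20 → 10 → K, 132.44796/10 → 13 → N; chars KN.
Square: 17.52178/2 → 8, 2.44796/1 → 2; chars 82.
Subsquare: 1.52178/0.0833333 → 18 → s, 0.44796/0.0416667 → 10 → k; chars sk.
Extended square: 0.02178/0.00833333 → 2, 0.03129/0.00416667 → 7; chars 27.

KN82sk27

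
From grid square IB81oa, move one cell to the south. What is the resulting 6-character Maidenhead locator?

IB80ox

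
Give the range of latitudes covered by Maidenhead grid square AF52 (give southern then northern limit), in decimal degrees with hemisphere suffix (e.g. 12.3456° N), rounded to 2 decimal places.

38.00° S, 37.00° S

Field A=0, F=5: +0·20° lon, +5·10° lat → SW at lon -180°, lat -40°.
Square 5, 2: +5·2° lon, +2·1° lat → SW at lon -170°, lat -38°.
Cell spans 2° lon × 1° lat.
south 38.00° S, north 37.00° S.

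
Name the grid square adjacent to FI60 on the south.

Latitude square 0; −1 → -1, wraps to 9, carry into field.
Latitude field I = 8; −1 → 7 = H.
The longitude characters are unchanged.

FH69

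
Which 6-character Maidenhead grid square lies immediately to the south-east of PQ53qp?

PQ53ro

Longitude subsquare q = 16; +1 → 17 = r.
Latitude subsquare p = 15; −1 → 14 = o.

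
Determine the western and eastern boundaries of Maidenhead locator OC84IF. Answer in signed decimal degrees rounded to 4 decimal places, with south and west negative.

Field O=14, C=2: +14·20° lon, +2·10° lat → SW at lon 100°, lat -70°.
Square 8, 4: +8·2° lon, +4·1° lat → SW at lon 116°, lat -66°.
Subsquare i=8, f=5: +8·0.0833333° lon, +5·0.0416667° lat → SW at lon 116.667°, lat -65.7917°.
Cell spans 0.0833333° lon × 0.0416667° lat.
west 116.6667, east 116.7500.

116.6667, 116.7500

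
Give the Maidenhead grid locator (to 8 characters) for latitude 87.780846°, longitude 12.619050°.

JR67hs47

Add 180° to longitude and 90° to latitude: 192.61905, 177.78085.
Field: lon ⌊192.61905/20⌋ = 9 → J; lat ⌊177.78085/10⌋ = 17 → R.
Square: lon ⌊12.61905/2⌋ = 6; lat ⌊7.78085/1⌋ = 7.
Subsquare: lon ⌊0.61905/0.0833333⌋ = 7 → h; lat ⌊0.78085/0.0416667⌋ = 18 → s.
Extended square: lon ⌊0.03572/0.00833333⌋ = 4; lat ⌊0.03085/0.00416667⌋ = 7.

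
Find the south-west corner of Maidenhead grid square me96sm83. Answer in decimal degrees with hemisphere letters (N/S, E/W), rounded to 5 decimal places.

43.48750° S, 79.56667° E

Field M=12, E=4: +12·20° lon, +4·10° lat → SW at lon 60°, lat -50°.
Square 9, 6: +9·2° lon, +6·1° lat → SW at lon 78°, lat -44°.
Subsquare s=18, m=12: +18·0.0833333° lon, +12·0.0416667° lat → SW at lon 79.5°, lat -43.5°.
Extended square 8, 3: +8·0.00833333° lon, +3·0.00416667° lat → SW at lon 79.5667°, lat -43.4875°.
latitude 43.48750° S, longitude 79.56667° E.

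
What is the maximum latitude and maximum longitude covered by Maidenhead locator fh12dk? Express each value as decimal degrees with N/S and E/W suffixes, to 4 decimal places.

17.5417° S, 77.6667° W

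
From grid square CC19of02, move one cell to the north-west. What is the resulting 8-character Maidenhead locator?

CC19nf93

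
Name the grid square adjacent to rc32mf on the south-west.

Longitude subsquare m = 12; −1 → 11 = l.
Latitude subsquare f = 5; −1 → 4 = e.

RC32le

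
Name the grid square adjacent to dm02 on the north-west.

CM93

Longitude square 0; −1 → -1, wraps to 9, carry into field.
Longitude field D = 3; −1 → 2 = C.
Latitude square 2; +1 → 3.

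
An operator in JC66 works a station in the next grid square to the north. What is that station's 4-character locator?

JC67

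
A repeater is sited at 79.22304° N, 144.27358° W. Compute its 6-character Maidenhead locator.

BQ79uf

Offset from 180°W / 90°S: lon 35.7264°, lat 169.2230°.
Field: 35.7264/20 → 1 → B, 169.2230/10 → 16 → Q; chars BQ.
Square: 15.7264/2 → 7, 9.2230/1 → 9; chars 79.
Subsquare: 1.7264/0.0833333 → 20 → u, 0.2230/0.0416667 → 5 → f; chars uf.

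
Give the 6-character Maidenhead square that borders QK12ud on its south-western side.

QK12tc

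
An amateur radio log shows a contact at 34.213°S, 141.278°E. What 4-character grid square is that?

QF05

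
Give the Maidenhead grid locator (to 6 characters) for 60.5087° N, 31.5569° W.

HP40fm

Add 180° to longitude and 90° to latitude: 148.4431, 150.5087.
Field (20°×10°, letters A–R): 148.4431/20 → 7 → H, 150.5087/10 → 15 → P; chars HP.
Square (2°×1°, digits 0–9): 8.4431/2 → 4, 0.5087/1 → 0; chars 40.
Subsquare (5′×2.5′, letters a–x): 0.4431/0.0833333 → 5 → f, 0.5087/0.0416667 → 12 → m; chars fm.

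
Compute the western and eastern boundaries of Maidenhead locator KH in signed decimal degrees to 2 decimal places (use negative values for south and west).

Field K=10, H=7: +10·20° lon, +7·10° lat → SW at lon 20°, lat -20°.
Cell spans 20° lon × 10° lat.
west 20.00, east 40.00.

20.00, 40.00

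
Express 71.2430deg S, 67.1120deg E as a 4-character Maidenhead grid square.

Add 180° to longitude and 90° to latitude: 247.11, 18.76.
Field: 247.11/20 → 12 → M, 18.76/10 → 1 → B; chars MB.
Square: 7.11/2 → 3, 8.76/1 → 8; chars 38.

MB38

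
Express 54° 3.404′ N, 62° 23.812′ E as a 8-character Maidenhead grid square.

MO14eb73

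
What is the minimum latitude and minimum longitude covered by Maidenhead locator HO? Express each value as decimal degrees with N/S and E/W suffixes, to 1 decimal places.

50.0° N, 40.0° W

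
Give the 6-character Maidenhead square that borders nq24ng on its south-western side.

NQ24mf

Longitude subsquare n = 13; −1 → 12 = m.
Latitude subsquare g = 6; −1 → 5 = f.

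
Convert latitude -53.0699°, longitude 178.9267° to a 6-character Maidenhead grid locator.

RD96lw

Shift to the Maidenhead origin (180°W, 90°S): lon 358.9267, lat 36.9301.
Field: 358.9267/20 → 17 → R, 36.9301/10 → 3 → D; chars RD.
Square: 18.9267/2 → 9, 6.9301/1 → 6; chars 96.
Subsquare: 0.9267/0.0833333 → 11 → l, 0.9301/0.0416667 → 22 → w; chars lw.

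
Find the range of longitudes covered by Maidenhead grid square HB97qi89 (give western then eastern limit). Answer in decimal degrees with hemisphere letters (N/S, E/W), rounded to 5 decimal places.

Field H=7, B=1: +7·20° lon, +1·10° lat → SW at lon -40°, lat -80°.
Square 9, 7: +9·2° lon, +7·1° lat → SW at lon -22°, lat -73°.
Subsquare q=16, i=8: +16·0.0833333° lon, +8·0.0416667° lat → SW at lon -20.6667°, lat -72.6667°.
Extended square 8, 9: +8·0.00833333° lon, +9·0.00416667° lat → SW at lon -20.6°, lat -72.6292°.
Cell spans 0.00833333° lon × 0.00416667° lat.
west 20.60000° W, east 20.59167° W.

20.60000° W, 20.59167° W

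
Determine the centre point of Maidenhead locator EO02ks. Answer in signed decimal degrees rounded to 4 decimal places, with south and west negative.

Field E=4, O=14: +4·20° lon, +14·10° lat → SW at lon -100°, lat 50°.
Square 0, 2: +0·2° lon, +2·1° lat → SW at lon -100°, lat 52°.
Subsquare k=10, s=18: +10·0.0833333° lon, +18·0.0416667° lat → SW at lon -99.1667°, lat 52.75°.
Cell spans 0.0833333° lon × 0.0416667° lat. Centre is SW corner plus half of each.
latitude 52.7708, longitude -99.1250.

52.7708, -99.1250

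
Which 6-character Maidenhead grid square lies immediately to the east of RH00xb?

RH10ab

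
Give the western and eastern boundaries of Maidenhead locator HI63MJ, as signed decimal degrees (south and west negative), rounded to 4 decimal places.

Field H=7, I=8: +7·20° lon, +8·10° lat → SW at lon -40°, lat -10°.
Square 6, 3: +6·2° lon, +3·1° lat → SW at lon -28°, lat -7°.
Subsquare m=12, j=9: +12·0.0833333° lon, +9·0.0416667° lat → SW at lon -27°, lat -6.625°.
Cell spans 0.0833333° lon × 0.0416667° lat.
west -27.0000, east -26.9167.

-27.0000, -26.9167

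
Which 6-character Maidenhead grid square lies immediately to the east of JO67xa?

JO77aa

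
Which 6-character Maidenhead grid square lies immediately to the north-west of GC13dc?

GC13cd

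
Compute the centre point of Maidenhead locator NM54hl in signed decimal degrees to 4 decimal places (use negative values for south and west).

34.4792, 90.6250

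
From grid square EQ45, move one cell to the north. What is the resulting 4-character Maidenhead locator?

EQ46

Latitude square 5; +1 → 6.
The longitude characters are unchanged.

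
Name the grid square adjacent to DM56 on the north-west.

DM47

Longitude square 5; −1 → 4.
Latitude square 6; +1 → 7.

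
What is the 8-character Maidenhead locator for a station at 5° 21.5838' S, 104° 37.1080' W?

DI74qp53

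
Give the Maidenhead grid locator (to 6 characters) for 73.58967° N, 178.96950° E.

RQ93lo

Add 180° to longitude and 90° to latitude: 358.9695, 163.5897.
Field: 358.9695/20 → 17 → R, 163.5897/10 → 16 → Q; chars RQ.
Square: 18.9695/2 → 9, 3.5897/1 → 3; chars 93.
Subsquare: 0.9695/0.0833333 → 11 → l, 0.5897/0.0416667 → 14 → o; chars lo.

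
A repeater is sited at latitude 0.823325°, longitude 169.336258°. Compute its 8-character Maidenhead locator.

RJ40qt07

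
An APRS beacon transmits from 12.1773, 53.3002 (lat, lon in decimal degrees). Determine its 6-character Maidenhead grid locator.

LK62pe

Add 180° to longitude and 90° to latitude: 233.3002, 102.1773.
Field: lon ⌊233.3002/20⌋ = 11 → L; lat ⌊102.1773/10⌋ = 10 → K.
Square: lon ⌊13.3002/2⌋ = 6; lat ⌊2.1773/1⌋ = 2.
Subsquare: lon ⌊1.3002/0.0833333⌋ = 15 → p; lat ⌊0.1773/0.0416667⌋ = 4 → e.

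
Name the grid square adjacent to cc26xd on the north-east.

Longitude subsquare x = 23; +1 → 24, wraps to 0 = a, carry into square.
Longitude square 2; +1 → 3.
Latitude subsquare d = 3; +1 → 4 = e.

CC36ae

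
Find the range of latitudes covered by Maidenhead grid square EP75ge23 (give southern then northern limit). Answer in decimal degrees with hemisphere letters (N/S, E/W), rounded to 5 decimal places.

65.17917° N, 65.18333° N

Field E=4, P=15: +4·20° lon, +15·10° lat → SW at lon -100°, lat 60°.
Square 7, 5: +7·2° lon, +5·1° lat → SW at lon -86°, lat 65°.
Subsquare g=6, e=4: +6·0.0833333° lon, +4·0.0416667° lat → SW at lon -85.5°, lat 65.1667°.
Extended square 2, 3: +2·0.00833333° lon, +3·0.00416667° lat → SW at lon -85.4833°, lat 65.1792°.
Cell spans 0.00833333° lon × 0.00416667° lat.
south 65.17917° N, north 65.18333° N.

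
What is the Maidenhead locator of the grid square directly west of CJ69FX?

CJ69ex

Longitude subsquare f = 5; −1 → 4 = e.
The latitude characters are unchanged.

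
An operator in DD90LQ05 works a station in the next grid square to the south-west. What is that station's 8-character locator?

DD90kq94

Longitude extended square 0; −1 → -1, wraps to 9, carry into subsquare.
Longitude subsquare l = 11; −1 → 10 = k.
Latitude extended square 5; −1 → 4.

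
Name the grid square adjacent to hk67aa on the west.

HK57xa

Longitude subsquare a = 0; −1 → -1, wraps to 23 = x, carry into square.
Longitude square 6; −1 → 5.
The latitude characters are unchanged.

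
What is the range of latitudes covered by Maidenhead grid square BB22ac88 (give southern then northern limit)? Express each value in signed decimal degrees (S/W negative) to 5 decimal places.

Field B=1, B=1: +1·20° lon, +1·10° lat → SW at lon -160°, lat -80°.
Square 2, 2: +2·2° lon, +2·1° lat → SW at lon -156°, lat -78°.
Subsquare a=0, c=2: +0·0.0833333° lon, +2·0.0416667° lat → SW at lon -156°, lat -77.9167°.
Extended square 8, 8: +8·0.00833333° lon, +8·0.00416667° lat → SW at lon -155.933°, lat -77.8833°.
Cell spans 0.00833333° lon × 0.00416667° lat.
south -77.88333, north -77.87917.

-77.88333, -77.87917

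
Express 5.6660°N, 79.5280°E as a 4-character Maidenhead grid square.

Add 180° to longitude and 90° to latitude: 259.53, 95.67.
Field: lon ⌊259.53/20⌋ = 12 → M; lat ⌊95.67/10⌋ = 9 → J.
Square: lon ⌊19.53/2⌋ = 9; lat ⌊5.67/1⌋ = 5.

MJ95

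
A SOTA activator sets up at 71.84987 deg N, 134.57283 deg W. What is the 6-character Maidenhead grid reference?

CQ21ru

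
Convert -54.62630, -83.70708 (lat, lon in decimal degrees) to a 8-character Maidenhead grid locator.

Add 180° to longitude and 90° to latitude: 96.29292, 35.37370.
Field: 96.29292/20 → 4 → E, 35.37370/10 → 3 → D; chars ED.
Square: 16.29292/2 → 8, 5.37370/1 → 5; chars 85.
Subsquare: 0.29292/0.0833333 → 3 → d, 0.37370/0.0416667 → 8 → i; chars di.
Extended square: 0.04292/0.00833333 → 5, 0.04037/0.00416667 → 9; chars 59.

ED85di59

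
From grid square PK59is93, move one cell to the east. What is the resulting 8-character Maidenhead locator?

PK59js03

Longitude extended square 9; +1 → 10, wraps to 0, carry into subsquare.
Longitude subsquare i = 8; +1 → 9 = j.
The latitude characters are unchanged.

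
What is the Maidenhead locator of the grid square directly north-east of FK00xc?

FK10ad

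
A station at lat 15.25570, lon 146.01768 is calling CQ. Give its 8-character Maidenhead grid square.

Shift to the Maidenhead origin (180°W, 90°S): lon 326.01768, lat 105.25570.
Field: lon ⌊326.01768/20⌋ = 16 → Q; lat ⌊105.25570/10⌋ = 10 → K.
Square: lon ⌊6.01768/2⌋ = 3; lat ⌊5.25570/1⌋ = 5.
Subsquare: lon ⌊0.01768/0.0833333⌋ = 0 → a; lat ⌊0.25570/0.0416667⌋ = 6 → g.
Extended square: lon ⌊0.01768/0.00833333⌋ = 2; lat ⌊0.00570/0.00416667⌋ = 1.

QK35ag21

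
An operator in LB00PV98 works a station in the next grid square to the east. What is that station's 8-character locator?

LB00qv08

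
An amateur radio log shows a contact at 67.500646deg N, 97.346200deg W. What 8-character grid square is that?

EP17hm80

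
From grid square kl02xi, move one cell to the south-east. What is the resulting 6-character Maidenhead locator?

KL12ah

Longitude subsquare x = 23; +1 → 24, wraps to 0 = a, carry into square.
Longitude square 0; +1 → 1.
Latitude subsquare i = 8; −1 → 7 = h.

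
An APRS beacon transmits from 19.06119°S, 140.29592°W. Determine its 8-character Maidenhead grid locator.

BH90uw45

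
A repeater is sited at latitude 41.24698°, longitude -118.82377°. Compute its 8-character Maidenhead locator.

DN01of19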